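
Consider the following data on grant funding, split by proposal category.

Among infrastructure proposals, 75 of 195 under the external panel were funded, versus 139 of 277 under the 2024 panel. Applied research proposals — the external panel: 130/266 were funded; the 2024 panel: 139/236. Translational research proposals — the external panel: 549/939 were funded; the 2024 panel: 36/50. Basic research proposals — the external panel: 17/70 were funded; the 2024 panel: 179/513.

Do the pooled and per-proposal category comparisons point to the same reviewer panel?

Infrastructure: the external panel 75/195 = 38.5%, the 2024 panel 139/277 = 50.2% → the 2024 panel
Applied research: the external panel 130/266 = 48.9%, the 2024 panel 139/236 = 58.9% → the 2024 panel
Translational research: the external panel 549/939 = 58.5%, the 2024 panel 36/50 = 72.0% → the 2024 panel
Basic research: the external panel 17/70 = 24.3%, the 2024 panel 179/513 = 34.9% → the 2024 panel
Overall: the external panel 771/1470 = 52.4%, the 2024 panel 493/1076 = 45.8% → the external panel
The 2024 panel wins each proposal group but the external panel wins overall — the comparison reverses. The 2024 panel's proposals skew toward basic research, which has a lower base rate.

No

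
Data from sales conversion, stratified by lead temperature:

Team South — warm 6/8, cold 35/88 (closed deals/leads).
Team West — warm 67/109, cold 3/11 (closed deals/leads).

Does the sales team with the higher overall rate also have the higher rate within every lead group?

No

Warm: Team South 6/8 = 75.0%, Team West 67/109 = 61.5% → Team South
Cold: Team South 35/88 = 39.8%, Team West 3/11 = 27.3% → Team South
Overall: Team South 41/96 = 42.7%, Team West 70/120 = 58.3% → Team West
Team South wins each lead group but Team West wins overall — the comparison reverses. Team South's leads skew toward cold, which has a lower base rate.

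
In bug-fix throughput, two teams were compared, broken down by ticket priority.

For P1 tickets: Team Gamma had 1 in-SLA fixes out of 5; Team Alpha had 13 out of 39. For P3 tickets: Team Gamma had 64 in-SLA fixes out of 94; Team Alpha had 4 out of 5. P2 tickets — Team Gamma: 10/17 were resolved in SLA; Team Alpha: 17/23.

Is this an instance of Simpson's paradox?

Yes

P1: Team Gamma 1/5 = 20.0%, Team Alpha 13/39 = 33.3% → Team Alpha
P3: Team Gamma 64/94 = 68.1%, Team Alpha 4/5 = 80.0% → Team Alpha
P2: Team Gamma 10/17 = 58.8%, Team Alpha 17/23 = 73.9% → Team Alpha
Overall: Team Gamma 75/116 = 64.7%, Team Alpha 34/67 = 50.7% → Team Gamma
Team Alpha wins each ticket group but Team Gamma wins overall — the comparison reverses. Team Alpha's tickets skew toward P1, which has a lower base rate.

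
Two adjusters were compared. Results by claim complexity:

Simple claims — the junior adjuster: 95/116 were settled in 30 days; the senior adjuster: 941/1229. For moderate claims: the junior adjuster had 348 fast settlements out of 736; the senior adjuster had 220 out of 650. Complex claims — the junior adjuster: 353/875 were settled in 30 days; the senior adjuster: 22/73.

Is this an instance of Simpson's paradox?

Yes

Simple: the junior adjuster 95/116 = 81.9%, the senior adjuster 941/1229 = 76.6% → the junior adjuster
Moderate: the junior adjuster 348/736 = 47.3%, the senior adjuster 220/650 = 33.8% → the junior adjuster
Complex: the junior adjuster 353/875 = 40.3%, the senior adjuster 22/73 = 30.1% → the junior adjuster
Overall: the junior adjuster 796/1727 = 46.1%, the senior adjuster 1183/1952 = 60.6% → the senior adjuster
The junior adjuster wins each claim group but the senior adjuster wins overall — the comparison reverses. The junior adjuster's claims skew toward complex, which has a lower base rate.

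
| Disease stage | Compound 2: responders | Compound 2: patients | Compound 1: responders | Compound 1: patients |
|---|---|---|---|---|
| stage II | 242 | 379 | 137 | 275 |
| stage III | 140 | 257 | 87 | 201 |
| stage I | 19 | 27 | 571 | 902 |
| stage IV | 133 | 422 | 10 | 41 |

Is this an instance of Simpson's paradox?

Yes

Stage II: Compound 2 242/379 = 63.9%, Compound 1 137/275 = 49.8% → Compound 2
Stage III: Compound 2 140/257 = 54.5%, Compound 1 87/201 = 43.3% → Compound 2
Stage I: Compound 2 19/27 = 70.4%, Compound 1 571/902 = 63.3% → Compound 2
Stage IV: Compound 2 133/422 = 31.5%, Compound 1 10/41 = 24.4% → Compound 2
Overall: Compound 2 534/1085 = 49.2%, Compound 1 805/1419 = 56.7% → Compound 1
Compound 2 wins each disease group but Compound 1 wins overall — the comparison reverses. Compound 2's patients skew toward stage IV, which has a lower base rate.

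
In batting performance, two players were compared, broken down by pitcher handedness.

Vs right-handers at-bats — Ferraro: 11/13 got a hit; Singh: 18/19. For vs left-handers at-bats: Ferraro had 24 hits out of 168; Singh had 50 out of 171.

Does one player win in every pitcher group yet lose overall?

Vs right-handers: Ferraro 11/13 = 84.6%, Singh 18/19 = 94.7% → Singh
Vs left-handers: Ferraro 24/168 = 14.3%, Singh 50/171 = 29.2% → Singh
Overall: Ferraro 35/181 = 19.3%, Singh 68/190 = 35.8% → Singh
Singh wins overall and in every pitcher group — no reversal.

No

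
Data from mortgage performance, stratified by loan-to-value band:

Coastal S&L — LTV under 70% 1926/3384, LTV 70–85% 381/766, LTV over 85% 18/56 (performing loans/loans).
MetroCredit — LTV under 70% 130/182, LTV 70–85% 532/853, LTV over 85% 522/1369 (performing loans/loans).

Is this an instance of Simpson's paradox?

Yes

LTV under 70%: Coastal S&L 1926/3384 = 56.9%, MetroCredit 130/182 = 71.4% → MetroCredit
LTV 70–85%: Coastal S&L 381/766 = 49.7%, MetroCredit 532/853 = 62.4% → MetroCredit
LTV over 85%: Coastal S&L 18/56 = 32.1%, MetroCredit 522/1369 = 38.1% → MetroCredit
Overall: Coastal S&L 2325/4206 = 55.3%, MetroCredit 1184/2404 = 49.3% → Coastal S&L
MetroCredit wins each loan-to-value group but Coastal S&L wins overall — the comparison reverses. MetroCredit's loans skew toward LTV over 85%, which has a lower base rate.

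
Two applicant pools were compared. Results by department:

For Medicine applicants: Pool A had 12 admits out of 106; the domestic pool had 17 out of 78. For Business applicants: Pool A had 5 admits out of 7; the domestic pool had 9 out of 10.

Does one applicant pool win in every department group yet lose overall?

Medicine: Pool A 12/106 = 11.3%, the domestic pool 17/78 = 21.8% → the domestic pool
Business: Pool A 5/7 = 71.4%, the domestic pool 9/10 = 90.0% → the domestic pool
Overall: Pool A 17/113 = 15.0%, the domestic pool 26/88 = 29.5% → the domestic pool
The domestic pool wins overall and in every department group — no reversal.

No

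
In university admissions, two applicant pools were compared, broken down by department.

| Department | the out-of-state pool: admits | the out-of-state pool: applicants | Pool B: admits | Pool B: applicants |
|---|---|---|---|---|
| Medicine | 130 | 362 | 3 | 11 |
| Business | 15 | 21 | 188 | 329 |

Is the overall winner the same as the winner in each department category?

No

Medicine: the out-of-state pool 130/362 = 35.9%, Pool B 3/11 = 27.3% → the out-of-state pool
Business: the out-of-state pool 15/21 = 71.4%, Pool B 188/329 = 57.1% → the out-of-state pool
Overall: the out-of-state pool 145/383 = 37.9%, Pool B 191/340 = 56.2% → Pool B
The out-of-state pool wins each department group but Pool B wins overall — the comparison reverses. The out-of-state pool's applicants skew toward Medicine, which has a lower base rate.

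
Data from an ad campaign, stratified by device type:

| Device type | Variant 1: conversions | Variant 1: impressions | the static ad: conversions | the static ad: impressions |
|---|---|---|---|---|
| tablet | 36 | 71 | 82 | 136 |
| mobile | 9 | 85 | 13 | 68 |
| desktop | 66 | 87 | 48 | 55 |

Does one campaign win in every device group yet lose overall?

No

Tablet: Variant 1 36/71 = 50.7%, the static ad 82/136 = 60.3% → the static ad
Mobile: Variant 1 9/85 = 10.6%, the static ad 13/68 = 19.1% → the static ad
Desktop: Variant 1 66/87 = 75.9%, the static ad 48/55 = 87.3% → the static ad
Overall: Variant 1 111/243 = 45.7%, the static ad 143/259 = 55.2% → the static ad
The static ad wins overall and in every device group — no reversal.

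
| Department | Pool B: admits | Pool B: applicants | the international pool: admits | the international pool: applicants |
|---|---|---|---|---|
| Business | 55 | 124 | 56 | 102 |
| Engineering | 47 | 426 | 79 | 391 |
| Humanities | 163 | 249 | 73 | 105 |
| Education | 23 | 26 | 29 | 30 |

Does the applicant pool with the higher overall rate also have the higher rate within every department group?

Yes

Business: Pool B 55/124 = 44.4%, the international pool 56/102 = 54.9% → the international pool
Engineering: Pool B 47/426 = 11.0%, the international pool 79/391 = 20.2% → the international pool
Humanities: Pool B 163/249 = 65.5%, the international pool 73/105 = 69.5% → the international pool
Education: Pool B 23/26 = 88.5%, the international pool 29/30 = 96.7% → the international pool
Overall: Pool B 288/825 = 34.9%, the international pool 237/628 = 37.7% → the international pool
The international pool wins overall and in every department group — no reversal.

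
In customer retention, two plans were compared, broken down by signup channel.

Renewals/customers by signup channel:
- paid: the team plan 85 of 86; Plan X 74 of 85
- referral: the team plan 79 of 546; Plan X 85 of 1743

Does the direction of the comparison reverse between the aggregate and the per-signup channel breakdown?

No

Paid: the team plan 85/86 = 98.8%, Plan X 74/85 = 87.1% → the team plan
Referral: the team plan 79/546 = 14.5%, Plan X 85/1743 = 4.9% → the team plan
Overall: the team plan 164/632 = 25.9%, Plan X 159/1828 = 8.7% → the team plan
The team plan wins overall and in every signup group — no reversal.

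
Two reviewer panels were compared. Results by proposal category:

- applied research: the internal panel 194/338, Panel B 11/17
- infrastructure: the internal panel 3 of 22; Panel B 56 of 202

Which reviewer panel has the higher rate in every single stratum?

Applied research: the internal panel 194/338 = 57.4%, Panel B 11/17 = 64.7% → Panel B
Infrastructure: the internal panel 3/22 = 13.6%, Panel B 56/202 = 27.7% → Panel B
Panel B has the higher rate in both groups.

Panel B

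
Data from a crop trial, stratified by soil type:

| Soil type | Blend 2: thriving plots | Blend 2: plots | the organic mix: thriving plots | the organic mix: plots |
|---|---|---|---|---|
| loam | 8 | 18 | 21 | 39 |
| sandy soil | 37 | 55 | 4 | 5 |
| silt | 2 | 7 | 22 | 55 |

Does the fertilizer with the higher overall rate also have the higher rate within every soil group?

Loam: Blend 2 8/18 = 44.4%, the organic mix 21/39 = 53.8% → the organic mix
Sandy soil: Blend 2 37/55 = 67.3%, the organic mix 4/5 = 80.0% → the organic mix
Silt: Blend 2 2/7 = 28.6%, the organic mix 22/55 = 40.0% → the organic mix
Overall: Blend 2 47/80 = 58.8%, the organic mix 47/99 = 47.5% → Blend 2
The organic mix wins each soil group but Blend 2 wins overall — the comparison reverses. The organic mix's plots skew toward silt, which has a lower base rate.

No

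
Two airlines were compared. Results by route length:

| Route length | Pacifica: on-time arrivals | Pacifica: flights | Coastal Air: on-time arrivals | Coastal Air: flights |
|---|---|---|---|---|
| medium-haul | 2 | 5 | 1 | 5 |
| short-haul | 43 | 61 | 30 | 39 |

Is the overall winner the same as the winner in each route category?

No

Medium-haul: Pacifica 2/5 = 40.0%, Coastal Air 1/5 = 20.0% → Pacifica
Short-haul: Pacifica 43/61 = 70.5%, Coastal Air 30/39 = 76.9% → Coastal Air
Overall: Pacifica 45/66 = 68.2%, Coastal Air 31/44 = 70.5% → Coastal Air
Neither sweeps: Pacifica wins 1 of 2 groups, Coastal Air wins 1. Coastal Air wins overall but not every group — no Simpson reversal.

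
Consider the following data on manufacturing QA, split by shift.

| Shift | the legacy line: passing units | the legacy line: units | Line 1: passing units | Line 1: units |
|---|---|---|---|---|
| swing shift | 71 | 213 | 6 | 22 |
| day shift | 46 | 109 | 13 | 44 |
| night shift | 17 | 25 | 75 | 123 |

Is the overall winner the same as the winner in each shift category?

No

Swing shift: the legacy line 71/213 = 33.3%, Line 1 6/22 = 27.3% → the legacy line
Day shift: the legacy line 46/109 = 42.2%, Line 1 13/44 = 29.5% → the legacy line
Night shift: the legacy line 17/25 = 68.0%, Line 1 75/123 = 61.0% → the legacy line
Overall: the legacy line 134/347 = 38.6%, Line 1 94/189 = 49.7% → Line 1
The legacy line wins each shift group but Line 1 wins overall — the comparison reverses. The legacy line's units skew toward swing shift, which has a lower base rate.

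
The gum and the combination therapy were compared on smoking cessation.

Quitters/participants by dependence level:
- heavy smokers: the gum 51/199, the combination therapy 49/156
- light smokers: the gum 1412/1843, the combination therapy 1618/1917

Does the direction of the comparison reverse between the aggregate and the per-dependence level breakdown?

No

Heavy smokers: the gum 51/199 = 25.6%, the combination therapy 49/156 = 31.4% → the combination therapy
Light smokers: the gum 1412/1843 = 76.6%, the combination therapy 1618/1917 = 84.4% → the combination therapy
Overall: the gum 1463/2042 = 71.6%, the combination therapy 1667/2073 = 80.4% → the combination therapy
The combination therapy wins overall and in every dependence group — no reversal.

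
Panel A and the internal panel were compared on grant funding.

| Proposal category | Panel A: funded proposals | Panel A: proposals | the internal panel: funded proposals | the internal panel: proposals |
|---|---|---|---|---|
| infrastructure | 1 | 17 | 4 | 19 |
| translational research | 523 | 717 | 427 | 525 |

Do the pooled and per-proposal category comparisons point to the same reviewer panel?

Yes

Infrastructure: Panel A 1/17 = 5.9%, the internal panel 4/19 = 21.1% → the internal panel
Translational research: Panel A 523/717 = 72.9%, the internal panel 427/525 = 81.3% → the internal panel
Overall: Panel A 524/734 = 71.4%, the internal panel 431/544 = 79.2% → the internal panel
The internal panel wins overall and in every proposal group — no reversal.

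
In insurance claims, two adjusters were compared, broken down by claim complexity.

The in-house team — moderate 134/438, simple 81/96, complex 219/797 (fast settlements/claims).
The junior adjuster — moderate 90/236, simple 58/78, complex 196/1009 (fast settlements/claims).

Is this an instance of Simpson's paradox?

Moderate: the in-house team 134/438 = 30.6%, the junior adjuster 90/236 = 38.1% → the junior adjuster
Simple: the in-house team 81/96 = 84.4%, the junior adjuster 58/78 = 74.4% → the in-house team
Complex: the in-house team 219/797 = 27.5%, the junior adjuster 196/1009 = 19.4% → the in-house team
Overall: the in-house team 434/1331 = 32.6%, the junior adjuster 344/1323 = 26.0% → the in-house team
Neither sweeps: the in-house team wins 2 of 3 groups, the junior adjuster wins 1. The in-house team wins overall but not every group — no Simpson reversal.

No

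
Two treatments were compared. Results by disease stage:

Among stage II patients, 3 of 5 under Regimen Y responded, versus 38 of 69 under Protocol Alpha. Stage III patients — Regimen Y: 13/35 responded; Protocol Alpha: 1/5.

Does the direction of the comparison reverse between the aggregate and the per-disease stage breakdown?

Yes

Stage II: Regimen Y 3/5 = 60.0%, Protocol Alpha 38/69 = 55.1% → Regimen Y
Stage III: Regimen Y 13/35 = 37.1%, Protocol Alpha 1/5 = 20.0% → Regimen Y
Overall: Regimen Y 16/40 = 40.0%, Protocol Alpha 39/74 = 52.7% → Protocol Alpha
Regimen Y wins each disease group but Protocol Alpha wins overall — the comparison reverses. Regimen Y's patients skew toward stage III, which has a lower base rate.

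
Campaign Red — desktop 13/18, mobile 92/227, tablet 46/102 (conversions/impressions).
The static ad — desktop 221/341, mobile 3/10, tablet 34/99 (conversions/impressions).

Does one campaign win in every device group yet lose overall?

Yes

Desktop: Campaign Red 13/18 = 72.2%, the static ad 221/341 = 64.8% → Campaign Red
Mobile: Campaign Red 92/227 = 40.5%, the static ad 3/10 = 30.0% → Campaign Red
Tablet: Campaign Red 46/102 = 45.1%, the static ad 34/99 = 34.3% → Campaign Red
Overall: Campaign Red 151/347 = 43.5%, the static ad 258/450 = 57.3% → the static ad
Campaign Red wins each device group but the static ad wins overall — the comparison reverses. Campaign Red's impressions skew toward mobile, which has a lower base rate.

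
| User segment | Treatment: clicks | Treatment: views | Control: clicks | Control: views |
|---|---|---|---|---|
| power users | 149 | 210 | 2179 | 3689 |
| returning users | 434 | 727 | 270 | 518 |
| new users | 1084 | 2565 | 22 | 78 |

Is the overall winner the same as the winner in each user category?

No

Power users: Treatment 149/210 = 71.0%, Control 2179/3689 = 59.1% → Treatment
Returning users: Treatment 434/727 = 59.7%, Control 270/518 = 52.1% → Treatment
New users: Treatment 1084/2565 = 42.3%, Control 22/78 = 28.2% → Treatment
Overall: Treatment 1667/3502 = 47.6%, Control 2471/4285 = 57.7% → Control
Treatment wins each user group but Control wins overall — the comparison reverses. Treatment's views skew toward new users, which has a lower base rate.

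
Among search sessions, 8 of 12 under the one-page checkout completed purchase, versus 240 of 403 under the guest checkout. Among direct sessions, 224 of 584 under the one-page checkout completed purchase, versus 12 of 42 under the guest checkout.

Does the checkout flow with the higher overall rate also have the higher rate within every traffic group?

No

Search: the one-page checkout 8/12 = 66.7%, the guest checkout 240/403 = 59.6% → the one-page checkout
Direct: the one-page checkout 224/584 = 38.4%, the guest checkout 12/42 = 28.6% → the one-page checkout
Overall: the one-page checkout 232/596 = 38.9%, the guest checkout 252/445 = 56.6% → the guest checkout
The one-page checkout wins each traffic group but the guest checkout wins overall — the comparison reverses. The one-page checkout's sessions skew toward direct, which has a lower base rate.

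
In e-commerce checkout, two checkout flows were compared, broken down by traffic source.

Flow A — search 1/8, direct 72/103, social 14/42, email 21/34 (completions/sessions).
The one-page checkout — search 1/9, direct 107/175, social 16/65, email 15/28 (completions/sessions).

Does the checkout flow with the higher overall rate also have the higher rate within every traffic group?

Yes

Search: Flow A 1/8 = 12.5%, the one-page checkout 1/9 = 11.1% → Flow A
Direct: Flow A 72/103 = 69.9%, the one-page checkout 107/175 = 61.1% → Flow A
Social: Flow A 14/42 = 33.3%, the one-page checkout 16/65 = 24.6% → Flow A
Email: Flow A 21/34 = 61.8%, the one-page checkout 15/28 = 53.6% → Flow A
Overall: Flow A 108/187 = 57.8%, the one-page checkout 139/277 = 50.2% → Flow A
Flow A wins overall and in every traffic group — no reversal.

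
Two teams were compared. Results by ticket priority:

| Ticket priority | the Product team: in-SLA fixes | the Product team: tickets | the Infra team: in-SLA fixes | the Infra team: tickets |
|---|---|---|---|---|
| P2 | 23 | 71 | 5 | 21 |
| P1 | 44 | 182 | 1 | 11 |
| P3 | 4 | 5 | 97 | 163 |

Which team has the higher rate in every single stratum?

P2: the Product team 23/71 = 32.4%, the Infra team 5/21 = 23.8% → the Product team
P1: the Product team 44/182 = 24.2%, the Infra team 1/11 = 9.1% → the Product team
P3: the Product team 4/5 = 80.0%, the Infra team 97/163 = 59.5% → the Product team
The Product team has the higher rate in all 3 groups.

the Product team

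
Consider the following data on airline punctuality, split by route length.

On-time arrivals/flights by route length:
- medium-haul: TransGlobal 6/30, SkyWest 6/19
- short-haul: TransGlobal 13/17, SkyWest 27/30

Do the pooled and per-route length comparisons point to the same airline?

Medium-haul: TransGlobal 6/30 = 20.0%, SkyWest 6/19 = 31.6% → SkyWest
Short-haul: TransGlobal 13/17 = 76.5%, SkyWest 27/30 = 90.0% → SkyWest
Overall: TransGlobal 19/47 = 40.4%, SkyWest 33/49 = 67.3% → SkyWest
SkyWest wins overall and in every route group — no reversal.

Yes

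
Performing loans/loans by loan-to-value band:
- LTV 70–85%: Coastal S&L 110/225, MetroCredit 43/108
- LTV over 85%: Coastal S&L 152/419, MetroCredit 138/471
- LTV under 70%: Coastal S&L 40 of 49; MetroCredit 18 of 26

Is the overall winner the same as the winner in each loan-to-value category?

Yes

LTV 70–85%: Coastal S&L 110/225 = 48.9%, MetroCredit 43/108 = 39.8% → Coastal S&L
LTV over 85%: Coastal S&L 152/419 = 36.3%, MetroCredit 138/471 = 29.3% → Coastal S&L
LTV under 70%: Coastal S&L 40/49 = 81.6%, MetroCredit 18/26 = 69.2% → Coastal S&L
Overall: Coastal S&L 302/693 = 43.6%, MetroCredit 199/605 = 32.9% → Coastal S&L
Coastal S&L wins overall and in every loan-to-value group — no reversal.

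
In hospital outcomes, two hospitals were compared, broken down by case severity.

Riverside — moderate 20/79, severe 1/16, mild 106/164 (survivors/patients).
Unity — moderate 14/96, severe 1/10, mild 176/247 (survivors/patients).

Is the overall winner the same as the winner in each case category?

No

Moderate: Riverside 20/79 = 25.3%, Unity 14/96 = 14.6% → Riverside
Severe: Riverside 1/16 = 6.2%, Unity 1/10 = 10.0% → Unity
Mild: Riverside 106/164 = 64.6%, Unity 176/247 = 71.3% → Unity
Overall: Riverside 127/259 = 49.0%, Unity 191/353 = 54.1% → Unity
Neither sweeps: Riverside wins 1 of 3 groups, Unity wins 2. Unity wins overall but not every group — no Simpson reversal.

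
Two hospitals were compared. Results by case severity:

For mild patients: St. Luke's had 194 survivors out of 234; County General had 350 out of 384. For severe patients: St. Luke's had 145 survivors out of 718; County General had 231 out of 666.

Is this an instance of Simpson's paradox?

No

Mild: St. Luke's 194/234 = 82.9%, County General 350/384 = 91.1% → County General
Severe: St. Luke's 145/718 = 20.2%, County General 231/666 = 34.7% → County General
Overall: St. Luke's 339/952 = 35.6%, County General 581/1050 = 55.3% → County General
County General wins overall and in every case group — no reversal.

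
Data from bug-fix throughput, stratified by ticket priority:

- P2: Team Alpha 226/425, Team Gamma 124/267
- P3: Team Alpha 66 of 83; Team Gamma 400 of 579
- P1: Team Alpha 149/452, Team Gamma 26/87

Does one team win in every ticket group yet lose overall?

P2: Team Alpha 226/425 = 53.2%, Team Gamma 124/267 = 46.4% → Team Alpha
P3: Team Alpha 66/83 = 79.5%, Team Gamma 400/579 = 69.1% → Team Alpha
P1: Team Alpha 149/452 = 33.0%, Team Gamma 26/87 = 29.9% → Team Alpha
Overall: Team Alpha 441/960 = 45.9%, Team Gamma 550/933 = 58.9% → Team Gamma
Team Alpha wins each ticket group but Team Gamma wins overall — the comparison reverses. Team Alpha's tickets skew toward P1, which has a lower base rate.

Yes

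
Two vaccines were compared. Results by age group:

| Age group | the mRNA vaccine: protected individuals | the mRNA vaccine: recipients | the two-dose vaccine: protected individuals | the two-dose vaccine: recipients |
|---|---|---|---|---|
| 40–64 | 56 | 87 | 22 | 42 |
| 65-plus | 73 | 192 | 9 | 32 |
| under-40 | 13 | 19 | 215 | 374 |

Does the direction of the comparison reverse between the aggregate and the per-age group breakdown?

40–64: the mRNA vaccine 56/87 = 64.4%, the two-dose vaccine 22/42 = 52.4% → the mRNA vaccine
65-plus: the mRNA vaccine 73/192 = 38.0%, the two-dose vaccine 9/32 = 28.1% → the mRNA vaccine
Under-40: the mRNA vaccine 13/19 = 68.4%, the two-dose vaccine 215/374 = 57.5% → the mRNA vaccine
Overall: the mRNA vaccine 142/298 = 47.7%, the two-dose vaccine 246/448 = 54.9% → the two-dose vaccine
The mRNA vaccine wins each age group but the two-dose vaccine wins overall — the comparison reverses. The mRNA vaccine's recipients skew toward 65-plus, which has a lower base rate.

Yes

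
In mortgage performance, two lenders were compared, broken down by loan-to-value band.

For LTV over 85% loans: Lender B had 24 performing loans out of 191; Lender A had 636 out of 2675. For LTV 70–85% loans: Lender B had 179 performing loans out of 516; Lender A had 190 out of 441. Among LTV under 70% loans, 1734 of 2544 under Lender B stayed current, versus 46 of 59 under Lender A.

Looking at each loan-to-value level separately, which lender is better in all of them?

LTV over 85%: Lender B 24/191 = 12.6%, Lender A 636/2675 = 23.8% → Lender A
LTV 70–85%: Lender B 179/516 = 34.7%, Lender A 190/441 = 43.1% → Lender A
LTV under 70%: Lender B 1734/2544 = 68.2%, Lender A 46/59 = 78.0% → Lender A
Lender A has the higher rate in all 3 groups.

Lender A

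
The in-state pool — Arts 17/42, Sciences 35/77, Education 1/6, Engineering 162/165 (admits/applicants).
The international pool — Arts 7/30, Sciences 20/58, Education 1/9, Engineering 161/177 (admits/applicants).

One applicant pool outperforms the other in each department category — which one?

the in-state pool

Arts: the in-state pool 17/42 = 40.5%, the international pool 7/30 = 23.3% → the in-state pool
Sciences: the in-state pool 35/77 = 45.5%, the international pool 20/58 = 34.5% → the in-state pool
Education: the in-state pool 1/6 = 16.7%, the international pool 1/9 = 11.1% → the in-state pool
Engineering: the in-state pool 162/165 = 98.2%, the international pool 161/177 = 91.0% → the in-state pool
The in-state pool has the higher rate in all 4 groups.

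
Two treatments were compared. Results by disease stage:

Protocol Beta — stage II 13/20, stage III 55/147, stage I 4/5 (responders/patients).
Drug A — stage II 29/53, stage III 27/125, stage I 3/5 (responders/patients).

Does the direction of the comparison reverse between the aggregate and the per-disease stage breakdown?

Stage II: Protocol Beta 13/20 = 65.0%, Drug A 29/53 = 54.7% → Protocol Beta
Stage III: Protocol Beta 55/147 = 37.4%, Drug A 27/125 = 21.6% → Protocol Beta
Stage I: Protocol Beta 4/5 = 80.0%, Drug A 3/5 = 60.0% → Protocol Beta
Overall: Protocol Beta 72/172 = 41.9%, Drug A 59/183 = 32.2% → Protocol Beta
Protocol Beta wins overall and in every disease group — no reversal.

No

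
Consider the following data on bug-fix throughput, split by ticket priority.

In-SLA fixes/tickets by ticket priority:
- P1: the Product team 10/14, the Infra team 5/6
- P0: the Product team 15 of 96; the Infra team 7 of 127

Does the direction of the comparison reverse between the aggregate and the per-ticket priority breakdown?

P1: the Product team 10/14 = 71.4%, the Infra team 5/6 = 83.3% → the Infra team
P0: the Product team 15/96 = 15.6%, the Infra team 7/127 = 5.5% → the Product team
Overall: the Product team 25/110 = 22.7%, the Infra team 12/133 = 9.0% → the Product team
Neither sweeps: the Product team wins 1 of 2 groups, the Infra team wins 1. The Product team wins overall but not every group — no Simpson reversal.

No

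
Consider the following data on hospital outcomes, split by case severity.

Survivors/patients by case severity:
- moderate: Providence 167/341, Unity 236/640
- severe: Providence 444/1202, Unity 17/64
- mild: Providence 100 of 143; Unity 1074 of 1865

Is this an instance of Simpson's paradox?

Moderate: Providence 167/341 = 49.0%, Unity 236/640 = 36.9% → Providence
Severe: Providence 444/1202 = 36.9%, Unity 17/64 = 26.6% → Providence
Mild: Providence 100/143 = 69.9%, Unity 1074/1865 = 57.6% → Providence
Overall: Providence 711/1686 = 42.2%, Unity 1327/2569 = 51.7% → Unity
Providence wins each case group but Unity wins overall — the comparison reverses. Providence's patients skew toward severe, which has a lower base rate.

Yes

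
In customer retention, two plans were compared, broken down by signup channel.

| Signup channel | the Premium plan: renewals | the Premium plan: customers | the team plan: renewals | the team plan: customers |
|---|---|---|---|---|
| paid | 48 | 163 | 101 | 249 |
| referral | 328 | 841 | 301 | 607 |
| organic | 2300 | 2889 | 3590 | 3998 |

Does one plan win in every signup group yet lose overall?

No

Paid: the Premium plan 48/163 = 29.4%, the team plan 101/249 = 40.6% → the team plan
Referral: the Premium plan 328/841 = 39.0%, the team plan 301/607 = 49.6% → the team plan
Organic: the Premium plan 2300/2889 = 79.6%, the team plan 3590/3998 = 89.8% → the team plan
Overall: the Premium plan 2676/3893 = 68.7%, the team plan 3992/4854 = 82.2% → the team plan
The team plan wins overall and in every signup group — no reversal.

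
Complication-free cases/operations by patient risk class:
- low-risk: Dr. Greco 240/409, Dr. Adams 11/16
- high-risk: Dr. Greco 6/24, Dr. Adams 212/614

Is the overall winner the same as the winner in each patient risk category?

No

Low-risk: Dr. Greco 240/409 = 58.7%, Dr. Adams 11/16 = 68.8% → Dr. Adams
High-risk: Dr. Greco 6/24 = 25.0%, Dr. Adams 212/614 = 34.5% → Dr. Adams
Overall: Dr. Greco 246/433 = 56.8%, Dr. Adams 223/630 = 35.4% → Dr. Greco
Dr. Adams wins each patient risk group but Dr. Greco wins overall — the comparison reverses. Dr. Adams's operations skew toward high-risk, which has a lower base rate.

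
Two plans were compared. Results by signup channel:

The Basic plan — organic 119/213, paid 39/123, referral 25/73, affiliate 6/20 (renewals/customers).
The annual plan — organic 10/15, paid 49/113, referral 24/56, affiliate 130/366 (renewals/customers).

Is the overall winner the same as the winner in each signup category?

Organic: the Basic plan 119/213 = 55.9%, the annual plan 10/15 = 66.7% → the annual plan
Paid: the Basic plan 39/123 = 31.7%, the annual plan 49/113 = 43.4% → the annual plan
Referral: the Basic plan 25/73 = 34.2%, the annual plan 24/56 = 42.9% → the annual plan
Affiliate: the Basic plan 6/20 = 30.0%, the annual plan 130/366 = 35.5% → the annual plan
Overall: the Basic plan 189/429 = 44.1%, the annual plan 213/550 = 38.7% → the Basic plan
The annual plan wins each signup group but the Basic plan wins overall — the comparison reverses. The annual plan's customers skew toward affiliate, which has a lower base rate.

No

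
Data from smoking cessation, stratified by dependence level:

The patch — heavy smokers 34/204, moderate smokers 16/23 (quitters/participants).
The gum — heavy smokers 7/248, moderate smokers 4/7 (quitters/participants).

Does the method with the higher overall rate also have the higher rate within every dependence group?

Yes

Heavy smokers: the patch 34/204 = 16.7%, the gum 7/248 = 2.8% → the patch
Moderate smokers: the patch 16/23 = 69.6%, the gum 4/7 = 57.1% → the patch
Overall: the patch 50/227 = 22.0%, the gum 11/255 = 4.3% → the patch
The patch wins overall and in every dependence group — no reversal.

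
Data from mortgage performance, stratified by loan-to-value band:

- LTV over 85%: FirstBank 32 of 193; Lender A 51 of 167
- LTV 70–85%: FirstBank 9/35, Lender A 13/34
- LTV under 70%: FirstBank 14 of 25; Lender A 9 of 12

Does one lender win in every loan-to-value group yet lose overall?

LTV over 85%: FirstBank 32/193 = 16.6%, Lender A 51/167 = 30.5% → Lender A
LTV 70–85%: FirstBank 9/35 = 25.7%, Lender A 13/34 = 38.2% → Lender A
LTV under 70%: FirstBank 14/25 = 56.0%, Lender A 9/12 = 75.0% → Lender A
Overall: FirstBank 55/253 = 21.7%, Lender A 73/213 = 34.3% → Lender A
Lender A wins overall and in every loan-to-value group — no reversal.

No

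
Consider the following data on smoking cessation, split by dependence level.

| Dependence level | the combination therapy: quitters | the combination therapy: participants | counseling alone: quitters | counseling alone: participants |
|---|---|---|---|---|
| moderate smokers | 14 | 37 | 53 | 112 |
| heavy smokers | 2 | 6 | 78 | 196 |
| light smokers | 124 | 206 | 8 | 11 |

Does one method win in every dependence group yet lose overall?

Yes

Moderate smokers: the combination therapy 14/37 = 37.8%, counseling alone 53/112 = 47.3% → counseling alone
Heavy smokers: the combination therapy 2/6 = 33.3%, counseling alone 78/196 = 39.8% → counseling alone
Light smokers: the combination therapy 124/206 = 60.2%, counseling alone 8/11 = 72.7% → counseling alone
Overall: the combination therapy 140/249 = 56.2%, counseling alone 139/319 = 43.6% → the combination therapy
Counseling alone wins each dependence group but the combination therapy wins overall — the comparison reverses. Counseling alone's participants skew toward heavy smokers, which has a lower base rate.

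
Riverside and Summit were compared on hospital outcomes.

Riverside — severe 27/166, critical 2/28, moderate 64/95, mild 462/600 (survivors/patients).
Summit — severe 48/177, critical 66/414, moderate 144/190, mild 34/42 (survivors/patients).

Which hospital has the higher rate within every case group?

Severe: Riverside 27/166 = 16.3%, Summit 48/177 = 27.1% → Summit
Critical: Riverside 2/28 = 7.1%, Summit 66/414 = 15.9% → Summit
Moderate: Riverside 64/95 = 67.4%, Summit 144/190 = 75.8% → Summit
Mild: Riverside 462/600 = 77.0%, Summit 34/42 = 81.0% → Summit
Summit has the higher rate in all 4 groups.

Summit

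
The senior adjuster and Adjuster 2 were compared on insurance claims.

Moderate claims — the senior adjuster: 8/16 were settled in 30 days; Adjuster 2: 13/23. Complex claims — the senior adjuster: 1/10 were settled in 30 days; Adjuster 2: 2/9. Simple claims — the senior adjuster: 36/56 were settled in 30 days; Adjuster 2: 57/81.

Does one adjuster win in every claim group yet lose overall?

No

Moderate: the senior adjuster 8/16 = 50.0%, Adjuster 2 13/23 = 56.5% → Adjuster 2
Complex: the senior adjuster 1/10 = 10.0%, Adjuster 2 2/9 = 22.2% → Adjuster 2
Simple: the senior adjuster 36/56 = 64.3%, Adjuster 2 57/81 = 70.4% → Adjuster 2
Overall: the senior adjuster 45/82 = 54.9%, Adjuster 2 72/113 = 63.7% → Adjuster 2
Adjuster 2 wins overall and in every claim group — no reversal.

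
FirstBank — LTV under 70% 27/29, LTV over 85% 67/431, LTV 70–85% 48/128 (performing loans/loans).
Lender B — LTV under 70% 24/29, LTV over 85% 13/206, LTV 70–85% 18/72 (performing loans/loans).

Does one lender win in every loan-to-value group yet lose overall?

No

LTV under 70%: FirstBank 27/29 = 93.1%, Lender B 24/29 = 82.8% → FirstBank
LTV over 85%: FirstBank 67/431 = 15.5%, Lender B 13/206 = 6.3% → FirstBank
LTV 70–85%: FirstBank 48/128 = 37.5%, Lender B 18/72 = 25.0% → FirstBank
Overall: FirstBank 142/588 = 24.1%, Lender B 55/307 = 17.9% → FirstBank
FirstBank wins overall and in every loan-to-value group — no reversal.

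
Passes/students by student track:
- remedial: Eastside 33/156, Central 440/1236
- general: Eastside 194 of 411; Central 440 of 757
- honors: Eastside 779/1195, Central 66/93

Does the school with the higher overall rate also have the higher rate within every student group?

No

Remedial: Eastside 33/156 = 21.2%, Central 440/1236 = 35.6% → Central
General: Eastside 194/411 = 47.2%, Central 440/757 = 58.1% → Central
Honors: Eastside 779/1195 = 65.2%, Central 66/93 = 71.0% → Central
Overall: Eastside 1006/1762 = 57.1%, Central 946/2086 = 45.3% → Eastside
Central wins each student group but Eastside wins overall — the comparison reverses. Central's students skew toward remedial, which has a lower base rate.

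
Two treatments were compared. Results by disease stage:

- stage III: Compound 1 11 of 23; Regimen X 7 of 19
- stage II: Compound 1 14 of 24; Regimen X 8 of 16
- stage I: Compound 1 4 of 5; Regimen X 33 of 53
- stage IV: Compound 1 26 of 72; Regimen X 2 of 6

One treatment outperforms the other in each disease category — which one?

Compound 1

Stage III: Compound 1 11/23 = 47.8%, Regimen X 7/19 = 36.8% → Compound 1
Stage II: Compound 1 14/24 = 58.3%, Regimen X 8/16 = 50.0% → Compound 1
Stage I: Compound 1 4/5 = 80.0%, Regimen X 33/53 = 62.3% → Compound 1
Stage IV: Compound 1 26/72 = 36.1%, Regimen X 2/6 = 33.3% → Compound 1
Compound 1 has the higher rate in all 4 groups.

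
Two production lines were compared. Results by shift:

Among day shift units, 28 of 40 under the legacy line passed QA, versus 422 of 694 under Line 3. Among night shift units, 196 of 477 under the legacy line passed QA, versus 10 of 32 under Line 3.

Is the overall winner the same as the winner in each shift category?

No

Day shift: the legacy line 28/40 = 70.0%, Line 3 422/694 = 60.8% → the legacy line
Night shift: the legacy line 196/477 = 41.1%, Line 3 10/32 = 31.2% → the legacy line
Overall: the legacy line 224/517 = 43.3%, Line 3 432/726 = 59.5% → Line 3
The legacy line wins each shift group but Line 3 wins overall — the comparison reverses. The legacy line's units skew toward night shift, which has a lower base rate.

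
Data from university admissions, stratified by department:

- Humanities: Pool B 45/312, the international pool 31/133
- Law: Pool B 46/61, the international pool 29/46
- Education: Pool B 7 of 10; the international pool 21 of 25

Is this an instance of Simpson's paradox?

Humanities: Pool B 45/312 = 14.4%, the international pool 31/133 = 23.3% → the international pool
Law: Pool B 46/61 = 75.4%, the international pool 29/46 = 63.0% → Pool B
Education: Pool B 7/10 = 70.0%, the international pool 21/25 = 84.0% → the international pool
Overall: Pool B 98/383 = 25.6%, the international pool 81/204 = 39.7% → the international pool
Neither sweeps: Pool B wins 1 of 3 groups, the international pool wins 2. The international pool wins overall but not every group — no Simpson reversal.

No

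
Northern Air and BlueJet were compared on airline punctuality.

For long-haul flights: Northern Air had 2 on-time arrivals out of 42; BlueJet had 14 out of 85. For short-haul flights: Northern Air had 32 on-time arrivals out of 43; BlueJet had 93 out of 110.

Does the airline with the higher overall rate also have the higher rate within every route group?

Yes

Long-haul: Northern Air 2/42 = 4.8%, BlueJet 14/85 = 16.5% → BlueJet
Short-haul: Northern Air 32/43 = 74.4%, BlueJet 93/110 = 84.5% → BlueJet
Overall: Northern Air 34/85 = 40.0%, BlueJet 107/195 = 54.9% → BlueJet
BlueJet wins overall and in every route group — no reversal.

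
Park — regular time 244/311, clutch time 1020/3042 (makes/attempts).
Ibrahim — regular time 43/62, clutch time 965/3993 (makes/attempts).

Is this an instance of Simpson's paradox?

No

Regular time: Park 244/311 = 78.5%, Ibrahim 43/62 = 69.4% → Park
Clutch time: Park 1020/3042 = 33.5%, Ibrahim 965/3993 = 24.2% → Park
Overall: Park 1264/3353 = 37.7%, Ibrahim 1008/4055 = 24.9% → Park
Park wins overall and in every game group — no reversal.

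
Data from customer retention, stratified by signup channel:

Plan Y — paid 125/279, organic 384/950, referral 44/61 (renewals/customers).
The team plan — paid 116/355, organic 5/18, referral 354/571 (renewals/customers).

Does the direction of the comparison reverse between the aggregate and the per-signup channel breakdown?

Paid: Plan Y 125/279 = 44.8%, the team plan 116/355 = 32.7% → Plan Y
Organic: Plan Y 384/950 = 40.4%, the team plan 5/18 = 27.8% → Plan Y
Referral: Plan Y 44/61 = 72.1%, the team plan 354/571 = 62.0% → Plan Y
Overall: Plan Y 553/1290 = 42.9%, the team plan 475/944 = 50.3% → the team plan
Plan Y wins each signup group but the team plan wins overall — the comparison reverses. Plan Y's customers skew toward organic, which has a lower base rate.

Yes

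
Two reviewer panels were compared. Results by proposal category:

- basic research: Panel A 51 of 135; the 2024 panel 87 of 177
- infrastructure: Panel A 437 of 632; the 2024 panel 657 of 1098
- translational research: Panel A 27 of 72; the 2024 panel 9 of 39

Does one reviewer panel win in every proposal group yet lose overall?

No

Basic research: Panel A 51/135 = 37.8%, the 2024 panel 87/177 = 49.2% → the 2024 panel
Infrastructure: Panel A 437/632 = 69.1%, the 2024 panel 657/1098 = 59.8% → Panel A
Translational research: Panel A 27/72 = 37.5%, the 2024 panel 9/39 = 23.1% → Panel A
Overall: Panel A 515/839 = 61.4%, the 2024 panel 753/1314 = 57.3% → Panel A
Neither sweeps: Panel A wins 2 of 3 groups, the 2024 panel wins 1. Panel A wins overall but not every group — no Simpson reversal.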